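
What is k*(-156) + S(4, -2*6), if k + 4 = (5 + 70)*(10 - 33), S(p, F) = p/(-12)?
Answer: 809171/3 ≈ 2.6972e+5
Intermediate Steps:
S(p, F) = -p/12 (S(p, F) = p*(-1/12) = -p/12)
k = -1729 (k = -4 + (5 + 70)*(10 - 33) = -4 + 75*(-23) = -4 - 1725 = -1729)
k*(-156) + S(4, -2*6) = -1729*(-156) - 1/12*4 = 269724 - ⅓ = 809171/3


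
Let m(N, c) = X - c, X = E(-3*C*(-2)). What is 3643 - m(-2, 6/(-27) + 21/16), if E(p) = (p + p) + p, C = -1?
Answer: 527341/144 ≈ 3662.1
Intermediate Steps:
E(p) = 3*p (E(p) = 2*p + p = 3*p)
X = -18 (X = 3*(-3*(-1)*(-2)) = 3*(3*(-2)) = 3*(-6) = -18)
m(N, c) = -18 - c
3643 - m(-2, 6/(-27) + 21/16) = 3643 - (-18 - (6/(-27) + 21/16)) = 3643 - (-18 - (6*(-1/27) + 21*(1/16))) = 3643 - (-18 - (-2/9 + 21/16)) = 3643 - (-18 - 1*157/144) = 3643 - (-18 - 157/144) = 3643 - 1*(-2749/144) = 3643 + 2749/144 = 527341/144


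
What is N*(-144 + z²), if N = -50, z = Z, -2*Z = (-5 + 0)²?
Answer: -1225/2 ≈ -612.50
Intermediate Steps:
Z = -25/2 (Z = -(-5 + 0)²/2 = -½*(-5)² = -½*25 = -25/2 ≈ -12.500)
z = -25/2 ≈ -12.500
N*(-144 + z²) = -50*(-144 + (-25/2)²) = -50*(-144 + 625/4) = -50*49/4 = -1225/2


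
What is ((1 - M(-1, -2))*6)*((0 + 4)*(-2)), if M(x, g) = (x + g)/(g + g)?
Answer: -12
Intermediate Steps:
M(x, g) = (g + x)/(2*g) (M(x, g) = (g + x)/((2*g)) = (g + x)*(1/(2*g)) = (g + x)/(2*g))
((1 - M(-1, -2))*6)*((0 + 4)*(-2)) = ((1 - (-2 - 1)/(2*(-2)))*6)*((0 + 4)*(-2)) = ((1 - (-1)*(-3)/(2*2))*6)*(4*(-2)) = ((1 - 1*¾)*6)*(-8) = ((1 - ¾)*6)*(-8) = ((¼)*6)*(-8) = (3/2)*(-8) = -12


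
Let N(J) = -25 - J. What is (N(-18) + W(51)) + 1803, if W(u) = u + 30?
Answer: 1877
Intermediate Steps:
W(u) = 30 + u
(N(-18) + W(51)) + 1803 = ((-25 - 1*(-18)) + (30 + 51)) + 1803 = ((-25 + 18) + 81) + 1803 = (-7 + 81) + 1803 = 74 + 1803 = 1877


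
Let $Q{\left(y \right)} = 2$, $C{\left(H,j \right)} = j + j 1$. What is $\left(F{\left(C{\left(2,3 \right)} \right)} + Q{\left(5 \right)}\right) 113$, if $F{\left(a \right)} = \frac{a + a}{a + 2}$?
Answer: $\frac{791}{2} \approx 395.5$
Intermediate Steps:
$C{\left(H,j \right)} = 2 j$ ($C{\left(H,j \right)} = j + j = 2 j$)
$F{\left(a \right)} = \frac{2 a}{2 + a}$
$\left(F{\left(C{\left(2,3 \right)} \right)} + Q{\left(5 \right)}\right) 113 = \left(\frac{2 \cdot 2 \cdot 3}{2 + 2 \cdot 3} + 2\right) 113 = \left(2 \cdot 6 \frac{1}{2 + 6} + 2\right) 113 = \left(2 \cdot 6 \cdot \frac{1}{8} + 2\right) 113 = \left(\frac{3}{2} + 2\right) 113 = \frac{7}{2} \cdot 113 = \frac{791}{2}$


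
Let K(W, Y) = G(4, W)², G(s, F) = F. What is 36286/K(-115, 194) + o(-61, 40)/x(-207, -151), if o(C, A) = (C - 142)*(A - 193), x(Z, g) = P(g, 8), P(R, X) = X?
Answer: 411045563/105800 ≈ 3885.1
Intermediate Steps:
x(Z, g) = 8
K(W, Y) = W²
o(C, A) = (-193 + A)*(-142 + C) (o(C, A) = (-142 + C)*(-193 + A) = (-193 + A)*(-142 + C))
36286/K(-115, 194) + o(-61, 40)/x(-207, -151) = 36286/((-115)²) + (27406 - 193*(-61) - 142*40 + 40*(-61))/8 = 36286/13225 + (27406 + 11773 - 5680 - 2440)*(⅛) = 36286*(1/13225) + 31059*(⅛) = 36286/13225 + 31059/8 = 411045563/105800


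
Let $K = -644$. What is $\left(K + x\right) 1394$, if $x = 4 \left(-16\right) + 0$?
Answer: $-986952$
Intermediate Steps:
$x = -64$ ($x = -64 + 0 = -64$)
$\left(K + x\right) 1394 = \left(-644 - 64\right) 1394 = \left(-708\right) 1394 = -986952$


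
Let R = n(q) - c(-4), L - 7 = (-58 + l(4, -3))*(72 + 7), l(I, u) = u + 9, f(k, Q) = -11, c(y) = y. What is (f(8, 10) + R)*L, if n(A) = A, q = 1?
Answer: 24606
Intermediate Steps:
l(I, u) = 9 + u
L = -4101 (L = 7 + (-58 + (9 - 3))*(72 + 7) = 7 + (-58 + 6)*79 = 7 - 52*79 = 7 - 4108 = -4101)
R = 5 (R = 1 - 1*(-4) = 1 + 4 = 5)
(f(8, 10) + R)*L = (-11 + 5)*(-4101) = -6*(-4101) = 24606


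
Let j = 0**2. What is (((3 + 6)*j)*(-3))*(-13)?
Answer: 0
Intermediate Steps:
j = 0
(((3 + 6)*j)*(-3))*(-13) = (((3 + 6)*0)*(-3))*(-13) = ((9*0)*(-3))*(-13) = (0*(-3))*(-13) = 0*(-13) = 0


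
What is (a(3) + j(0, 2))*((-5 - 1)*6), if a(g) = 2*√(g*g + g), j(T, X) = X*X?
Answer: -144 - 144*√3 ≈ -393.42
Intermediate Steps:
j(T, X) = X²
a(g) = 2*√(g + g²) (a(g) = 2*√(g² + g) = 2*√(g + g²))
(a(3) + j(0, 2))*((-5 - 1)*6) = (2*√(3*(1 + 3)) + 2²)*((-5 - 1)*6) = (2*√(3*4) + 4)*(-6*6) = (2*√12 + 4)*(-36) = (2*(2*√3) + 4)*(-36) = (4*√3 + 4)*(-36) = (4 + 4*√3)*(-36) = -144 - 144*√3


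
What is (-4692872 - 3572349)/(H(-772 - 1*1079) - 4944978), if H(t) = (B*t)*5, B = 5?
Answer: 8265221/4991253 ≈ 1.6559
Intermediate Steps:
H(t) = 25*t (H(t) = (5*t)*5 = 25*t)
(-4692872 - 3572349)/(H(-772 - 1*1079) - 4944978) = (-4692872 - 3572349)/(25*(-772 - 1*1079) - 4944978) = -8265221/(25*(-772 - 1079) - 4944978) = -8265221/(25*(-1851) - 4944978) = -8265221/(-46275 - 4944978) = -8265221/(-4991253) = -8265221*(-1/4991253) = 8265221/4991253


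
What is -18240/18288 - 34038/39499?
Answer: -27978098/15049119 ≈ -1.8591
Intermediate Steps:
-18240/18288 - 34038/39499 = -18240*1/18288 - 34038*1/39499 = -380/381 - 34038/39499 = -27978098/15049119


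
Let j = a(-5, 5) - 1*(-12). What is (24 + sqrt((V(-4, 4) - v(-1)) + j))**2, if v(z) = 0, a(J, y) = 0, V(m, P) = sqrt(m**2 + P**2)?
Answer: 4*(12 + sqrt(3 + sqrt(2)))**2 ≈ 795.35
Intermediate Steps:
V(m, P) = sqrt(P**2 + m**2)
j = 12 (j = 0 - 1*(-12) = 0 + 12 = 12)
(24 + sqrt((V(-4, 4) - v(-1)) + j))**2 = (24 + sqrt((sqrt(4**2 + (-4)**2) - 1*0) + 12))**2 = (24 + sqrt((sqrt(16 + 16) + 0) + 12))**2 = (24 + sqrt((sqrt(32) + 0) + 12))**2 = (24 + sqrt((4*sqrt(2) + 0) + 12))**2 = (24 + sqrt(4*sqrt(2) + 12))**2 = (24 + sqrt(12 + 4*sqrt(2)))**2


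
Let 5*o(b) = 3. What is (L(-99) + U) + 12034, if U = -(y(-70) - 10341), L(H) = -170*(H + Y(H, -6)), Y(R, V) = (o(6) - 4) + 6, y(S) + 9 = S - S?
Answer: 38772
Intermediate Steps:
o(b) = ⅗ (o(b) = (⅕)*3 = ⅗)
y(S) = -9 (y(S) = -9 + (S - S) = -9 + 0 = -9)
Y(R, V) = 13/5 (Y(R, V) = (⅗ - 4) + 6 = -17/5 + 6 = 13/5)
L(H) = -442 - 170*H (L(H) = -170*(H + 13/5) = -170*(13/5 + H) = -442 - 170*H)
U = 10350 (U = -(-9 - 10341) = -1*(-10350) = 10350)
(L(-99) + U) + 12034 = ((-442 - 170*(-99)) + 10350) + 12034 = ((-442 + 16830) + 10350) + 12034 = (16388 + 10350) + 12034 = 26738 + 12034 = 38772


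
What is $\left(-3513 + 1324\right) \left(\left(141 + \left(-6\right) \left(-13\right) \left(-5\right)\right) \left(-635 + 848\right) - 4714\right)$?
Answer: $126416939$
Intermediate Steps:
$\left(-3513 + 1324\right) \left(\left(141 + \left(-6\right) \left(-13\right) \left(-5\right)\right) \left(-635 + 848\right) - 4714\right) = - 2189 \left(\left(141 + 78 \left(-5\right)\right) 213 - 4714\right) = - 2189 \left(\left(141 - 390\right) 213 - 4714\right) = - 2189 \left(\left(-249\right) 213 - 4714\right) = - 2189 \left(-53037 - 4714\right) = \left(-2189\right) \left(-57751\right) = 126416939$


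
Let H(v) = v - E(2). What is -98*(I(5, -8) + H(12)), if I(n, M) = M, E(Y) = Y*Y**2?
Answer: 392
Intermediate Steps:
E(Y) = Y**3
H(v) = -8 + v (H(v) = v - 1*2**3 = v - 1*8 = v - 8 = -8 + v)
-98*(I(5, -8) + H(12)) = -98*(-8 + (-8 + 12)) = -98*(-8 + 4) = -98*(-4) = 392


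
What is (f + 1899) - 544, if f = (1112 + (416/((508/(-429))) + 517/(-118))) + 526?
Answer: 39522751/14986 ≈ 2637.3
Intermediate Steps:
f = 19216721/14986 (f = (1112 + (416/((508*(-1/429))) + 517*(-1/118))) + 526 = (1112 + (416/(-508/429) - 517/118)) + 526 = (1112 + (416*(-429/508) - 517/118)) + 526 = (1112 + (-44616/127 - 517/118)) + 526 = (1112 - 5330347/14986) + 526 = 11334085/14986 + 526 = 19216721/14986 ≈ 1282.3)
(f + 1899) - 544 = (19216721/14986 + 1899) - 544 = 47675135/14986 - 544 = 39522751/14986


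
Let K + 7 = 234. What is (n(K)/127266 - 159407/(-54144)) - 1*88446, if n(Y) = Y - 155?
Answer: -101572283939659/1148448384 ≈ -88443.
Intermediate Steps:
K = 227 (K = -7 + 234 = 227)
n(Y) = -155 + Y
(n(K)/127266 - 159407/(-54144)) - 1*88446 = ((-155 + 227)/127266 - 159407/(-54144)) - 1*88446 = (72*(1/127266) - 159407*(-1/54144)) - 88446 = (12/21211 + 159407/54144) - 88446 = 3381831605/1148448384 - 88446 = -101572283939659/1148448384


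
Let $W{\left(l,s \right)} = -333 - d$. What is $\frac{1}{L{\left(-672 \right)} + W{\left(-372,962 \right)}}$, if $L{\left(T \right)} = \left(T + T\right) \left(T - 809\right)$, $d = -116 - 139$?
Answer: $\frac{1}{1990386} \approx 5.0241 \cdot 10^{-7}$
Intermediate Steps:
$d = -255$ ($d = -116 - 139 = -255$)
$W{\left(l,s \right)} = -78$ ($W{\left(l,s \right)} = -333 - -255 = -333 + 255 = -78$)
$L{\left(T \right)} = 2 T \left(-809 + T\right)$
$\frac{1}{L{\left(-672 \right)} + W{\left(-372,962 \right)}} = \frac{1}{2 \left(-672\right) \left(-809 - 672\right) - 78} = \frac{1}{2 \left(-672\right) \left(-1481\right) - 78} = \frac{1}{1990464 - 78} = \frac{1}{1990386}$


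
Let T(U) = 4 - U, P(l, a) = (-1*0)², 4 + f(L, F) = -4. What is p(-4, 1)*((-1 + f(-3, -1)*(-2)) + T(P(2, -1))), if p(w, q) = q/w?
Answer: -19/4 ≈ -4.7500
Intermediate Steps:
f(L, F) = -8 (f(L, F) = -4 - 4 = -8)
P(l, a) = 0 (P(l, a) = 0² = 0)
p(-4, 1)*((-1 + f(-3, -1)*(-2)) + T(P(2, -1))) = (1/(-4))*((-1 - 8*(-2)) + (4 - 1*0)) = (1*(-¼))*((-1 + 16) + (4 + 0)) = -(15 + 4)/4 = -¼*19 = -19/4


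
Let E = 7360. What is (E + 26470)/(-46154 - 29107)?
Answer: -33830/75261 ≈ -0.44950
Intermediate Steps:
(E + 26470)/(-46154 - 29107) = (7360 + 26470)/(-46154 - 29107) = 33830/(-75261) = 33830*(-1/75261) = -33830/75261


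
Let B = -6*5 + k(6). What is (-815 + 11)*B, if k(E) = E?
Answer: 19296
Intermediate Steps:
B = -24 (B = -6*5 + 6 = -30 + 6 = -24)
(-815 + 11)*B = (-815 + 11)*(-24) = -804*(-24) = 19296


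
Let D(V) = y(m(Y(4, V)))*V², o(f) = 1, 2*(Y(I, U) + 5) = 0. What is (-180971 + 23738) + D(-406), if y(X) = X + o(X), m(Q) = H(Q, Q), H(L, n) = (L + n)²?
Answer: 16491203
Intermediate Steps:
Y(I, U) = -5 (Y(I, U) = -5 + (½)*0 = -5 + 0 = -5)
m(Q) = 4*Q² (m(Q) = (Q + Q)² = (2*Q)² = 4*Q²)
y(X) = 1 + X (y(X) = X + 1 = 1 + X)
D(V) = 101*V² (D(V) = (1 + 4*(-5)²)*V² = (1 + 4*25)*V² = (1 + 100)*V² = 101*V²)
(-180971 + 23738) + D(-406) = (-180971 + 23738) + 101*(-406)² = -157233 + 101*164836 = -157233 + 16648436 = 16491203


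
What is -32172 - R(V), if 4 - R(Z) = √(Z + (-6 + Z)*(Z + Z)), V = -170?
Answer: -32176 + 3*√6630 ≈ -31932.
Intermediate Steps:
R(Z) = 4 - √(Z + 2*Z*(-6 + Z)) (R(Z) = 4 - √(Z + (-6 + Z)*(Z + Z)) = 4 - √(Z + (-6 + Z)*(2*Z)) = 4 - √(Z + 2*Z*(-6 + Z)))
-32172 - R(V) = -32172 - (4 - √(-170*(-11 + 2*(-170)))) = -32172 - (4 - √(-170*(-11 - 340))) = -32172 - (4 - √(-170*(-351))) = -32172 - (4 - √59670) = -32172 - (4 - 3*√6630) = -32172 + (-4 + 3*√6630) = -32176 + 3*√6630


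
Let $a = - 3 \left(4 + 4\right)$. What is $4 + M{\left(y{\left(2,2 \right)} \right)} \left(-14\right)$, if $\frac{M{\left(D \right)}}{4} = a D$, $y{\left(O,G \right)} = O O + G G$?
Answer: $10756$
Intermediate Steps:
$y{\left(O,G \right)} = G^{2} + O^{2}$ ($y{\left(O,G \right)} = O^{2} + G^{2} = G^{2} + O^{2}$)
$a = -24$ ($a = \left(-3\right) 8 = -24$)
$M{\left(D \right)} = - 96 D$ ($M{\left(D \right)} = 4 \left(- 24 D\right) = - 96 D$)
$4 + M{\left(y{\left(2,2 \right)} \right)} \left(-14\right) = 4 + - 96 \left(2^{2} + 2^{2}\right) \left(-14\right) = 4 + - 96 \left(4 + 4\right) \left(-14\right) = 4 + \left(-96\right) 8 \left(-14\right) = 4 - -10752 = 4 + 10752 = 10756$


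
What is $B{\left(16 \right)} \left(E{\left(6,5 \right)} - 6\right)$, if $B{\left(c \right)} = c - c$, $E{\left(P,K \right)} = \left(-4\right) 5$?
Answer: $0$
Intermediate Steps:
$E{\left(P,K \right)} = -20$
$B{\left(c \right)} = 0$
$B{\left(16 \right)} \left(E{\left(6,5 \right)} - 6\right) = 0 \left(-20 - 6\right) = 0 \left(-26\right) = 0$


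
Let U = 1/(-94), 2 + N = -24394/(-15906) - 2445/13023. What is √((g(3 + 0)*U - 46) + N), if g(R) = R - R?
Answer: I*√6178583679536334/11507991 ≈ 6.8304*I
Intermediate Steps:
g(R) = 0
N = -7527488/11507991 (N = -2 + (-24394/(-15906) - 2445/13023) = -2 + (-24394*(-1/15906) - 2445*1/13023) = -2 + (12197/7953 - 815/4341) = -2 + 15488494/11507991 = -7527488/11507991 ≈ -0.65411)
U = -1/94 ≈ -0.010638
√((g(3 + 0)*U - 46) + N) = √((0*(-1/94) - 46) - 7527488/11507991) = √((0 - 46) - 7527488/11507991) = √(-46 - 7527488/11507991) = √(-536895074/11507991) = I*√6178583679536334/11507991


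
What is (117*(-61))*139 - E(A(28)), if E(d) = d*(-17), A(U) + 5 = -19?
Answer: -992451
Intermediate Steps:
A(U) = -24 (A(U) = -5 - 19 = -24)
E(d) = -17*d
(117*(-61))*139 - E(A(28)) = (117*(-61))*139 - (-17)*(-24) = -7137*139 - 1*408 = -992043 - 408 = -992451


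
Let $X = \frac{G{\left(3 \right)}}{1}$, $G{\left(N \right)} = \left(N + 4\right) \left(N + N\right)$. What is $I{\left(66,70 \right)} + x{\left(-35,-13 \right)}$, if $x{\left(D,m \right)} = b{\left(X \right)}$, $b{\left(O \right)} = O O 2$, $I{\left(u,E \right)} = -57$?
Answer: $3471$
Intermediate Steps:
$G{\left(N \right)} = 2 N \left(4 + N\right)$ ($G{\left(N \right)} = \left(4 + N\right) 2 N = 2 N \left(4 + N\right)$)
$X = 42$ ($X = \frac{2 \cdot 3 \left(4 + 3\right)}{1} = 2 \cdot 3 \cdot 7 \cdot 1 = 42 \cdot 1 = 42$)
$b{\left(O \right)} = 2 O^{2}$ ($b{\left(O \right)} = O^{2} \cdot 2 = 2 O^{2}$)
$x{\left(D,m \right)} = 3528$ ($x{\left(D,m \right)} = 2 \cdot 42^{2} = 2 \cdot 1764 = 3528$)
$I{\left(66,70 \right)} + x{\left(-35,-13 \right)} = -57 + 3528 = 3471$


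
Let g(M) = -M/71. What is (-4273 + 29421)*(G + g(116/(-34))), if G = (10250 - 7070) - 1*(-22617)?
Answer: 783034206476/1207 ≈ 6.4874e+8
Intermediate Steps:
g(M) = -M/71
G = 25797 (G = 3180 + 22617 = 25797)
(-4273 + 29421)*(G + g(116/(-34))) = (-4273 + 29421)*(25797 - 116/(71*(-34))) = 25148*(25797 - 116*(-1)/(71*34)) = 25148*(25797 - 1/71*(-58/17)) = 25148*(25797 + 58/1207) = 25148*(31137037/1207) = 783034206476/1207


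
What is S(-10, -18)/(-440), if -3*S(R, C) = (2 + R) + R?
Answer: -3/220 ≈ -0.013636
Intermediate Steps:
S(R, C) = -⅔ - 2*R/3 (S(R, C) = -((2 + R) + R)/3 = -(2 + 2*R)/3 = -⅔ - 2*R/3)
S(-10, -18)/(-440) = (-⅔ - ⅔*(-10))/(-440) = (-⅔ + 20/3)*(-1/440) = 6*(-1/440) = -3/220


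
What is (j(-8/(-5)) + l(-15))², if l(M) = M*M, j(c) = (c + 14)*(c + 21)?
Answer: 208484721/625 ≈ 3.3358e+5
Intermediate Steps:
j(c) = (14 + c)*(21 + c)
l(M) = M²
(j(-8/(-5)) + l(-15))² = ((294 + (-8/(-5))² + 35*(-8/(-5))) + (-15)²)² = ((294 + (-8*(-⅕))² + 35*(-8*(-⅕))) + 225)² = ((294 + (8/5)² + 35*(8/5)) + 225)² = ((294 + 64/25 + 56) + 225)² = (8814/25 + 225)² = (14439/25)² = 208484721/625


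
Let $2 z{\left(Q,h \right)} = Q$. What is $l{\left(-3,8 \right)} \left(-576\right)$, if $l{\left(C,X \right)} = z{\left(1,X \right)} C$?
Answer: $864$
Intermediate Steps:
$z{\left(Q,h \right)} = \frac{Q}{2}$
$l{\left(C,X \right)} = \frac{C}{2}$ ($l{\left(C,X \right)} = \frac{1}{2} \cdot 1 C = \frac{C}{2}$)
$l{\left(-3,8 \right)} \left(-576\right) = \frac{1}{2} \left(-3\right) \left(-576\right) = \left(- \frac{3}{2}\right) \left(-576\right) = 864$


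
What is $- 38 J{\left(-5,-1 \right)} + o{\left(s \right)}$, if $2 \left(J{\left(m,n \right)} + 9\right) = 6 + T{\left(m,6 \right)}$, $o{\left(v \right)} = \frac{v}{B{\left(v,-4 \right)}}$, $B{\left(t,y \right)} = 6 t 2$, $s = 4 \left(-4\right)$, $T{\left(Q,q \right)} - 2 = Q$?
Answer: $\frac{3421}{12} \approx 285.08$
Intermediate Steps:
$T{\left(Q,q \right)} = 2 + Q$
$s = -16$
$B{\left(t,y \right)} = 12 t$ ($B{\left(t,y \right)} = 6 \cdot 2 t = 12 t$)
$o{\left(v \right)} = \frac{1}{12}$ ($o{\left(v \right)} = \frac{v}{12 v} = v \frac{1}{12 v} = \frac{1}{12}$)
$J{\left(m,n \right)} = -5 + \frac{m}{2}$ ($J{\left(m,n \right)} = -9 + \frac{6 + \left(2 + m\right)}{2} = -9 + \frac{8 + m}{2} = -9 + \left(4 + \frac{m}{2}\right) = -5 + \frac{m}{2}$)
$- 38 J{\left(-5,-1 \right)} + o{\left(s \right)} = - 38 \left(-5 + \frac{1}{2} \left(-5\right)\right) + \frac{1}{12} = - 38 \left(-5 - \frac{5}{2}\right) + \frac{1}{12} = \left(-38\right) \left(- \frac{15}{2}\right) + \frac{1}{12} = 285 + \frac{1}{12} = \frac{3421}{12}$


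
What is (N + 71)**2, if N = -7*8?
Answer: 225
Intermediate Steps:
N = -56
(N + 71)**2 = (-56 + 71)**2 = 15**2 = 225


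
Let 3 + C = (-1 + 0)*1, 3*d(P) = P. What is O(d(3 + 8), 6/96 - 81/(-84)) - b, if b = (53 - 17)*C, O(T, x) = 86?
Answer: 230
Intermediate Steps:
d(P) = P/3
C = -4 (C = -3 + (-1 + 0)*1 = -3 - 1*1 = -3 - 1 = -4)
b = -144 (b = (53 - 17)*(-4) = 36*(-4) = -144)
O(d(3 + 8), 6/96 - 81/(-84)) - b = 86 - 1*(-144) = 86 + 144 = 230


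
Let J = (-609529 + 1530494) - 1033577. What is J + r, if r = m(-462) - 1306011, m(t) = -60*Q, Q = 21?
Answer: -1419883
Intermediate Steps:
m(t) = -1260 (m(t) = -60*21 = -1260)
J = -112612 (J = 920965 - 1033577 = -112612)
r = -1307271 (r = -1260 - 1306011 = -1307271)
J + r = -112612 - 1307271 = -1419883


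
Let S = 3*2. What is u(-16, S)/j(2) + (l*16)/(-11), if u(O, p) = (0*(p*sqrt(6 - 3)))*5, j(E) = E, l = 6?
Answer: -96/11 ≈ -8.7273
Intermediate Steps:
S = 6
u(O, p) = 0 (u(O, p) = (0*(p*sqrt(3)))*5 = 0*5 = 0)
u(-16, S)/j(2) + (l*16)/(-11) = 0/2 + (6*16)/(-11) = 0*(1/2) + 96*(-1/11) = 0 - 96/11 = -96/11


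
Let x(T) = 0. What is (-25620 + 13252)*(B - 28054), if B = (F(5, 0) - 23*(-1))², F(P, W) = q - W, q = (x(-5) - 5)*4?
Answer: 346860560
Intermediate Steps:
q = -20 (q = (0 - 5)*4 = -5*4 = -20)
F(P, W) = -20 - W
B = 9 (B = ((-20 - 1*0) - 23*(-1))² = ((-20 + 0) + 23)² = (-20 + 23)² = 3² = 9)
(-25620 + 13252)*(B - 28054) = (-25620 + 13252)*(9 - 28054) = -12368*(-28045) = 346860560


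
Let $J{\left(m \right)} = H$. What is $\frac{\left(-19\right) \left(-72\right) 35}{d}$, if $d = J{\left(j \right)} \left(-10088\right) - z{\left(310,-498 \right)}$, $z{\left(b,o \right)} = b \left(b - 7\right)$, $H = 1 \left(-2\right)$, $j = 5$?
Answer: $- \frac{23940}{36877} \approx -0.64919$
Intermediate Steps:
$H = -2$
$J{\left(m \right)} = -2$
$z{\left(b,o \right)} = b \left(-7 + b\right)$
$d = -73754$ ($d = \left(-2\right) \left(-10088\right) - 310 \left(-7 + 310\right) = 20176 - 310 \cdot 303 = 20176 - 93930 = -73754$)
$\frac{\left(-19\right) \left(-72\right) 35}{d} = \frac{\left(-19\right) \left(-72\right) 35}{-73754} = 1368 \cdot 35 \left(- \frac{1}{73754}\right) = 47880 \left(- \frac{1}{73754}\right) = - \frac{23940}{36877}$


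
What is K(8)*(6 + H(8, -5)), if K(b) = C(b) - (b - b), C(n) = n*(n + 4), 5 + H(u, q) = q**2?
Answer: 2496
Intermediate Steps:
H(u, q) = -5 + q**2
C(n) = n*(4 + n)
K(b) = b*(4 + b) (K(b) = b*(4 + b) - (b - b) = b*(4 + b) - 1*0 = b*(4 + b) + 0 = b*(4 + b))
K(8)*(6 + H(8, -5)) = (8*(4 + 8))*(6 + (-5 + (-5)**2)) = (8*12)*(6 + (-5 + 25)) = 96*(6 + 20) = 96*26 = 2496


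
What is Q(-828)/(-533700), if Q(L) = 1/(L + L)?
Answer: 1/883807200 ≈ 1.1315e-9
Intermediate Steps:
Q(L) = 1/(2*L)
Q(-828)/(-533700) = ((½)/(-828))/(-533700) = ((½)*(-1/828))*(-1/533700) = -1/1656*(-1/533700) = 1/883807200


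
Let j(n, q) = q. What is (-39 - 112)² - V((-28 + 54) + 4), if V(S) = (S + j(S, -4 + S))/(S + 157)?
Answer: 4263731/187 ≈ 22801.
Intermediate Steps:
V(S) = (-4 + 2*S)/(157 + S) (V(S) = (S + (-4 + S))/(S + 157) = (-4 + 2*S)/(157 + S))
(-39 - 112)² - V((-28 + 54) + 4) = (-39 - 112)² - 2*(-2 + ((-28 + 54) + 4))/(157 + ((-28 + 54) + 4)) = (-151)² - 2*(-2 + (26 + 4))/(157 + (26 + 4)) = 22801 - 2*(-2 + 30)/(157 + 30) = 22801 - 2*28/187 = 22801 - 1*56/187 = 22801 - 56/187 = 4263731/187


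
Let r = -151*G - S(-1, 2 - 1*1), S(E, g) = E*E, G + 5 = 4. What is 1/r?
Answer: 1/150 ≈ 0.0066667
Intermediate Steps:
G = -1 (G = -5 + 4 = -1)
S(E, g) = E²
r = 150 (r = -151*(-1) - 1*(-1)² = 151 - 1*1 = 151 - 1 = 150)
1/r = 1/150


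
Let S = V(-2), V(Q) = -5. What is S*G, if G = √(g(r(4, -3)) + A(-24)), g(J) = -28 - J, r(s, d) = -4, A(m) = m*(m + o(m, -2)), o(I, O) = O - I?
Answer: -10*√6 ≈ -24.495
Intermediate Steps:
S = -5
A(m) = -2*m (A(m) = m*(m + (-2 - m)) = m*(-2) = -2*m)
G = 2*√6 (G = √((-28 - 1*(-4)) - 2*(-24)) = √((-28 + 4) + 48) = √(-24 + 48) = √24 = 2*√6 ≈ 4.8990)
S*G = -10*√6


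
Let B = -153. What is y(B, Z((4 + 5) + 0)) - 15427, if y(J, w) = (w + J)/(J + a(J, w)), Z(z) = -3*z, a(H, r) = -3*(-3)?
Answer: -61703/4 ≈ -15426.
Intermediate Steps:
a(H, r) = 9
y(J, w) = (J + w)/(9 + J) (y(J, w) = (w + J)/(J + 9) = (J + w)/(9 + J))
y(B, Z((4 + 5) + 0)) - 15427 = (-153 - 3*((4 + 5) + 0))/(9 - 153) - 15427 = (-153 - 3*(9 + 0))/(-144) - 15427 = -(-153 - 3*9)/144 - 15427 = -(-153 - 27)/144 - 15427 = -1/144*(-180) - 15427 = 5/4 - 15427 = -61703/4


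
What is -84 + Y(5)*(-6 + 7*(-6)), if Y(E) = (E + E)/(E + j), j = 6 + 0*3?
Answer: -1404/11 ≈ -127.64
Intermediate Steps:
j = 6 (j = 6 + 0 = 6)
Y(E) = 2*E/(6 + E) (Y(E) = (E + E)/(E + 6) = (2*E)/(6 + E) = 2*E/(6 + E))
-84 + Y(5)*(-6 + 7*(-6)) = -84 + (2*5/(6 + 5))*(-6 + 7*(-6)) = -84 + (2*5/11)*(-6 - 42) = -84 + (2*5*(1/11))*(-48) = -84 + (10/11)*(-48) = -84 - 480/11 = -1404/11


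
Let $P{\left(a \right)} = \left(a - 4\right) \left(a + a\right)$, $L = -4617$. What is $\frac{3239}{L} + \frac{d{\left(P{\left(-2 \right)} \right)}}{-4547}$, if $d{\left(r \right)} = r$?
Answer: $- \frac{14838541}{20993499} \approx -0.70682$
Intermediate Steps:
$P{\left(a \right)} = 2 a \left(-4 + a\right)$ ($P{\left(a \right)} = \left(-4 + a\right) 2 a = 2 a \left(-4 + a\right)$)
$\frac{3239}{L} + \frac{d{\left(P{\left(-2 \right)} \right)}}{-4547} = \frac{3239}{-4617} + \frac{2 \left(-2\right) \left(-4 - 2\right)}{-4547} = 3239 \left(- \frac{1}{4617}\right) + 2 \left(-2\right) \left(-6\right) \left(- \frac{1}{4547}\right) = - \frac{3239}{4617} + 24 \left(- \frac{1}{4547}\right) = - \frac{3239}{4617} - \frac{24}{4547} = - \frac{14838541}{20993499}$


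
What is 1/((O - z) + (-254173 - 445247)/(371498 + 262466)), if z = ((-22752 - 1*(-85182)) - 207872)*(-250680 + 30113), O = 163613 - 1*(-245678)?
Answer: -158491/5084279753703448 ≈ -3.1173e-11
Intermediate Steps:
O = 409291 (O = 163613 + 245678 = 409291)
z = 32079705614 (z = ((-22752 + 85182) - 207872)*(-220567) = (62430 - 207872)*(-220567) = -145442*(-220567) = 32079705614)
1/((O - z) + (-254173 - 445247)/(371498 + 262466)) = 1/((409291 - 1*32079705614) + (-254173 - 445247)/(371498 + 262466)) = 1/((409291 - 32079705614) - 699420/633964) = 1/(-32079296323 - 699420*1/633964) = 1/(-32079296323 - 174855/158491) = 1/(-5084279753703448/158491) = -158491/5084279753703448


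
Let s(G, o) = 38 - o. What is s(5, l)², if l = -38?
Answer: 5776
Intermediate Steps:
s(5, l)² = (38 - 1*(-38))² = (38 + 38)² = 76² = 5776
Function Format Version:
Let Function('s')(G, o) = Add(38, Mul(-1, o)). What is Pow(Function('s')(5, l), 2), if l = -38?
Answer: 5776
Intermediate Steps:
Pow(Function('s')(5, l), 2) = Pow(Add(38, Mul(-1, -38)), 2) = Pow(Add(38, 38), 2) = Pow(76, 2) = 5776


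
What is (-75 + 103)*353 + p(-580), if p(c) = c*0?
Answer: 9884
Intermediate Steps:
p(c) = 0
(-75 + 103)*353 + p(-580) = (-75 + 103)*353 + 0 = 28*353 + 0 = 9884 + 0 = 9884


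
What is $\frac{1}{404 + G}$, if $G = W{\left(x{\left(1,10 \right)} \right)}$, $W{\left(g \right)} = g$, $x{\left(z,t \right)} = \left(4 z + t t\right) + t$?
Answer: $\frac{1}{518} \approx 0.0019305$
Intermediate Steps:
$x{\left(z,t \right)} = t + t^{2} + 4 z$ ($x{\left(z,t \right)} = \left(4 z + t^{2}\right) + t = \left(t^{2} + 4 z\right) + t = t + t^{2} + 4 z$)
$G = 114$ ($G = 10 + 10^{2} + 4 \cdot 1 = 10 + 100 + 4 = 114$)
$\frac{1}{404 + G} = \frac{1}{404 + 114} = \frac{1}{518}$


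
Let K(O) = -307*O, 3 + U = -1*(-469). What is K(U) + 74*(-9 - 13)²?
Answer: -107246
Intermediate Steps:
U = 466 (U = -3 - 1*(-469) = -3 + 469 = 466)
K(U) + 74*(-9 - 13)² = -307*466 + 74*(-9 - 13)² = -143062 + 74*(-22)² = -143062 + 74*484 = -143062 + 35816 = -107246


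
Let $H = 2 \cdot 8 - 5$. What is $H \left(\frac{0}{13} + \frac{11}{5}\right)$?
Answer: $\frac{121}{5} \approx 24.2$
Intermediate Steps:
$H = 11$ ($H = 16 - 5 = 11$)
$H \left(\frac{0}{13} + \frac{11}{5}\right) = 11 \left(\frac{0}{13} + \frac{11}{5}\right) = 11 \left(0 \cdot \frac{1}{13} + 11 \cdot \frac{1}{5}\right) = 11 \left(0 + \frac{11}{5}\right) = 11 \cdot \frac{11}{5} = \frac{121}{5}$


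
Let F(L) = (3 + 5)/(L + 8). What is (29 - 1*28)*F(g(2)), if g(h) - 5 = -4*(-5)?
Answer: 8/33 ≈ 0.24242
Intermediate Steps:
g(h) = 25 (g(h) = 5 - 4*(-5) = 5 + 20 = 25)
F(L) = 8/(8 + L)
(29 - 1*28)*F(g(2)) = (29 - 1*28)*(8/(8 + 25)) = (29 - 28)*(8/33) = 1*(8*(1/33)) = 1*(8/33) = 8/33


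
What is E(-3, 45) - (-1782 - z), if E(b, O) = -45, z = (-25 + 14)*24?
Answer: 1473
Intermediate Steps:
z = -264 (z = -11*24 = -264)
E(-3, 45) - (-1782 - z) = -45 - (-1782 - 1*(-264)) = -45 - (-1782 + 264) = -45 - 1*(-1518) = -45 + 1518 = 1473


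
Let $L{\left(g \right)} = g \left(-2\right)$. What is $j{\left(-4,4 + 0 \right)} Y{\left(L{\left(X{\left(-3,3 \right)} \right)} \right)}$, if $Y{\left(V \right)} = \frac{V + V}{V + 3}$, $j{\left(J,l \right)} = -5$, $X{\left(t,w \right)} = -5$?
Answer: $- \frac{100}{13} \approx -7.6923$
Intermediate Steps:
$L{\left(g \right)} = - 2 g$
$Y{\left(V \right)} = \frac{2 V}{3 + V}$
$j{\left(-4,4 + 0 \right)} Y{\left(L{\left(X{\left(-3,3 \right)} \right)} \right)} = - 5 \frac{2 \left(\left(-2\right) \left(-5\right)\right)}{3 - -10} = - 5 \cdot 2 \cdot 10 \frac{1}{3 + 10} = - 5 \cdot 2 \cdot 10 \cdot \frac{1}{13} = \left(-5\right) \frac{20}{13} = - \frac{100}{13}$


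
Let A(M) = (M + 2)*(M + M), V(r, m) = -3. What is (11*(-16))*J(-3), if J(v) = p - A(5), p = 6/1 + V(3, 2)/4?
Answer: 11396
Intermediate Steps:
A(M) = 2*M*(2 + M) (A(M) = (2 + M)*(2*M) = 2*M*(2 + M))
p = 21/4 (p = 6/1 - 3/4 = 6*1 - 3*¼ = 6 - ¾ = 21/4 ≈ 5.2500)
J(v) = -259/4 (J(v) = 21/4 - 2*5*(2 + 5) = 21/4 - 2*5*7 = 21/4 - 1*70 = 21/4 - 70 = -259/4)
(11*(-16))*J(-3) = (11*(-16))*(-259/4) = -176*(-259/4) = 11396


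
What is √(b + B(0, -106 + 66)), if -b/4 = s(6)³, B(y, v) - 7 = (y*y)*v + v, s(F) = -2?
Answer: I ≈ 1.0*I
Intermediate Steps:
B(y, v) = 7 + v + v*y² (B(y, v) = 7 + ((y*y)*v + v) = 7 + (y²*v + v) = 7 + (v*y² + v) = 7 + (v + v*y²) = 7 + v + v*y²)
b = 32 (b = -4*(-2)³ = -4*(-8) = 32)
√(b + B(0, -106 + 66)) = √(32 + (7 + (-106 + 66) + (-106 + 66)*0²)) = √(32 + (7 - 40 - 40*0)) = √(32 + (7 - 40 + 0)) = √(32 - 33) = √(-1) = I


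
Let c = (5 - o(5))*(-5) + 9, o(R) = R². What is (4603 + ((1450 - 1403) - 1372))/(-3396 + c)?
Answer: -3278/3287 ≈ -0.99726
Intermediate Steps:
c = 109 (c = (5 - 1*5²)*(-5) + 9 = (5 - 1*25)*(-5) + 9 = (5 - 25)*(-5) + 9 = -20*(-5) + 9 = 100 + 9 = 109)
(4603 + ((1450 - 1403) - 1372))/(-3396 + c) = (4603 + ((1450 - 1403) - 1372))/(-3396 + 109) = (4603 + (47 - 1372))/(-3287) = (4603 - 1325)*(-1/3287) = 3278*(-1/3287) = -3278/3287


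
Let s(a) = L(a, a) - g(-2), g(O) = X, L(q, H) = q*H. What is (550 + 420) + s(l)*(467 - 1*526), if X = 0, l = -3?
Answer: 439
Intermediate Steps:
L(q, H) = H*q
g(O) = 0
s(a) = a² (s(a) = a*a - 1*0 = a² + 0 = a²)
(550 + 420) + s(l)*(467 - 1*526) = (550 + 420) + (-3)²*(467 - 1*526) = 970 + 9*(467 - 526) = 970 + 9*(-59) = 970 - 531 = 439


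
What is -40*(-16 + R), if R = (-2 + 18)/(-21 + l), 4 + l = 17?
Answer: 720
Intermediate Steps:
l = 13 (l = -4 + 17 = 13)
R = -2 (R = (-2 + 18)/(-21 + 13) = 16/(-8) = 16*(-⅛) = -2)
-40*(-16 + R) = -40*(-16 - 2) = -40*(-18) = 720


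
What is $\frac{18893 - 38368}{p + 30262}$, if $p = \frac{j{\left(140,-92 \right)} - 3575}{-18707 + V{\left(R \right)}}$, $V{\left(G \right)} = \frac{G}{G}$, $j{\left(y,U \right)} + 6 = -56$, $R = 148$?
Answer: $- \frac{364299350}{566084609} \approx -0.64354$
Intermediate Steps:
$j{\left(y,U \right)} = -62$ ($j{\left(y,U \right)} = -6 - 56 = -62$)
$V{\left(G \right)} = 1$
$p = \frac{3637}{18706}$ ($p = \frac{-62 - 3575}{-18707 + 1} = - \frac{3637}{-18706} = \left(-3637\right) \left(- \frac{1}{18706}\right) = \frac{3637}{18706} \approx 0.19443$)
$\frac{18893 - 38368}{p + 30262} = \frac{18893 - 38368}{\frac{3637}{18706} + 30262} = - \frac{19475}{\frac{566084609}{18706}} = \left(-19475\right) \frac{18706}{566084609} = - \frac{364299350}{566084609}$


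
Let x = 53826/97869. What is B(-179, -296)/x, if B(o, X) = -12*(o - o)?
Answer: 0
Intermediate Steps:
x = 17942/32623 (x = 53826*(1/97869) = 17942/32623 ≈ 0.54998)
B(o, X) = 0 (B(o, X) = -12*0 = 0)
B(-179, -296)/x = 0/(17942/32623) = 0*(32623/17942) = 0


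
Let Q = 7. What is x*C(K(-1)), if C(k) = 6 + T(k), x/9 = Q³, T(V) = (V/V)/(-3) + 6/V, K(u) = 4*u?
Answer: 25725/2 ≈ 12863.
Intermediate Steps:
T(V) = -⅓ + 6/V (T(V) = 1*(-⅓) + 6/V = -⅓ + 6/V)
x = 3087 (x = 9*7³ = 9*343 = 3087)
C(k) = 6 + (18 - k)/(3*k)
x*C(K(-1)) = 3087*(17/3 + 6/((4*(-1)))) = 3087*(17/3 + 6/(-4)) = 3087*(17/3 + 6*(-¼)) = 3087*(17/3 - 3/2) = 3087*(25/6) = 25725/2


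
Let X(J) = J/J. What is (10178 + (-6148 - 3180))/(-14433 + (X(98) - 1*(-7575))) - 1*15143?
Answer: -103836401/6857 ≈ -15143.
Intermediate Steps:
X(J) = 1
(10178 + (-6148 - 3180))/(-14433 + (X(98) - 1*(-7575))) - 1*15143 = (10178 + (-6148 - 3180))/(-14433 + (1 - 1*(-7575))) - 1*15143 = (10178 - 9328)/(-14433 + (1 + 7575)) - 15143 = 850/(-14433 + 7576) - 15143 = 850/(-6857) - 15143 = 850*(-1/6857) - 15143 = -850/6857 - 15143 = -103836401/6857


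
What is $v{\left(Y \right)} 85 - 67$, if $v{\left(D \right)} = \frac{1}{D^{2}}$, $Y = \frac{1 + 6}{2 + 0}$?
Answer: $- \frac{2943}{49} \approx -60.061$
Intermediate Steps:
$Y = \frac{7}{2} \approx 3.5$
$v{\left(D \right)} = \frac{1}{D^{2}}$
$v{\left(Y \right)} 85 - 67 = \frac{1}{\frac{49}{4}} \cdot 85 - 67 = \frac{4}{49} \cdot 85 - 67 = \frac{340}{49} - 67 = - \frac{2943}{49}$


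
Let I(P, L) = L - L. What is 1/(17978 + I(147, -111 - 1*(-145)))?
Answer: 1/17978 ≈ 5.5624e-5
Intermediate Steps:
I(P, L) = 0
1/(17978 + I(147, -111 - 1*(-145))) = 1/(17978 + 0) = 1/17978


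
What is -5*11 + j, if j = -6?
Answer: -61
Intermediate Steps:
-5*11 + j = -5*11 - 6 = -55 - 6 = -61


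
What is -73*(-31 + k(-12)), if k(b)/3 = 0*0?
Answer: 2263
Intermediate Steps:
k(b) = 0 (k(b) = 3*(0*0) = 3*0 = 0)
-73*(-31 + k(-12)) = -73*(-31 + 0) = -73*(-31) = 2263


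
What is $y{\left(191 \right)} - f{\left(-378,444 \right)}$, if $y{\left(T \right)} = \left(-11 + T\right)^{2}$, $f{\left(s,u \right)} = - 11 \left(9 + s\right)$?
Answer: $28341$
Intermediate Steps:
$f{\left(s,u \right)} = -99 - 11 s$
$y{\left(191 \right)} - f{\left(-378,444 \right)} = \left(-11 + 191\right)^{2} - \left(-99 - -4158\right) = 180^{2} - \left(-99 + 4158\right) = 32400 - 4059 = 28341$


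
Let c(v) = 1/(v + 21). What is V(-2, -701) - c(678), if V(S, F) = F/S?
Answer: 489997/1398 ≈ 350.50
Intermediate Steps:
c(v) = 1/(21 + v)
V(-2, -701) - c(678) = -701/(-2) - 1/(21 + 678) = -701*(-½) - 1/699 = 701/2 - 1*1/699 = 701/2 - 1/699 = 489997/1398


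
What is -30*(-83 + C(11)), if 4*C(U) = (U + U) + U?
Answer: 4485/2 ≈ 2242.5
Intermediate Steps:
C(U) = 3*U/4 (C(U) = ((U + U) + U)/4 = (2*U + U)/4 = (3*U)/4 = 3*U/4)
-30*(-83 + C(11)) = -30*(-83 + (¾)*11) = -30*(-83 + 33/4) = -30*(-299/4) = 4485/2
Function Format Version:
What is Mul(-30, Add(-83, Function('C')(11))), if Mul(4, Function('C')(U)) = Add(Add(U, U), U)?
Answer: Rational(4485, 2) ≈ 2242.5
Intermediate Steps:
Function('C')(U) = Mul(Rational(3, 4), U) (Function('C')(U) = Mul(Rational(1, 4), Add(Add(U, U), U)) = Mul(Rational(1, 4), Add(Mul(2, U), U)) = Mul(Rational(1, 4), Mul(3, U)) = Mul(Rational(3, 4), U))
Mul(-30, Add(-83, Function('C')(11))) = Mul(-30, Add(-83, Mul(Rational(3, 4), 11))) = Mul(-30, Add(-83, Rational(33, 4))) = Mul(-30, Rational(-299, 4)) = Rational(4485, 2)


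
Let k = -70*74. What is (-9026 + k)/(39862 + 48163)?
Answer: -14206/88025 ≈ -0.16139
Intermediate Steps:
k = -5180
(-9026 + k)/(39862 + 48163) = (-9026 - 5180)/(39862 + 48163) = -14206/88025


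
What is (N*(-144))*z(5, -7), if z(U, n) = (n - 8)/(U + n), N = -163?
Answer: 176040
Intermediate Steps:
z(U, n) = (-8 + n)/(U + n)
(N*(-144))*z(5, -7) = (-163*(-144))*((-8 - 7)/(5 - 7)) = 23472*(-15/(-2)) = 23472*(-½*(-15)) = 23472*(15/2) = 176040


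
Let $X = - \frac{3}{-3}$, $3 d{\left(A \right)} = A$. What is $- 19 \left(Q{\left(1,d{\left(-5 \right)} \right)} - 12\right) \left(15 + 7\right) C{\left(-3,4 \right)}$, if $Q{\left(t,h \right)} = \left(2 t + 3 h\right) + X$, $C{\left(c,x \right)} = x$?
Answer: $23408$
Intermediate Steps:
$d{\left(A \right)} = \frac{A}{3}$
$X = 1$ ($X = \left(-3\right) \left(- \frac{1}{3}\right) = 1$)
$Q{\left(t,h \right)} = 1 + 2 t + 3 h$ ($Q{\left(t,h \right)} = \left(2 t + 3 h\right) + 1 = 1 + 2 t + 3 h$)
$- 19 \left(Q{\left(1,d{\left(-5 \right)} \right)} - 12\right) \left(15 + 7\right) C{\left(-3,4 \right)} = - 19 \left(\left(1 + 2 \cdot 1 + 3 \cdot \frac{1}{3} \left(-5\right)\right) - 12\right) \left(15 + 7\right) 4 = - 19 \left(\left(1 + 2 + 3 \left(- \frac{5}{3}\right)\right) - 12\right) 22 \cdot 4 = - 19 \left(\left(1 + 2 - 5\right) - 12\right) 22 \cdot 4 = - 19 \left(-2 - 12\right) 22 \cdot 4 = - 19 \left(\left(-14\right) 22\right) 4 = \left(-19\right) \left(-308\right) 4 = 5852 \cdot 4 = 23408$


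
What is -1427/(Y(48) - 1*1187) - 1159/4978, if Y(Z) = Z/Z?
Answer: 75382/77683 ≈ 0.97038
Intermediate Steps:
Y(Z) = 1
-1427/(Y(48) - 1*1187) - 1159/4978 = -1427/(1 - 1*1187) - 1159/4978 = -1427/(1 - 1187) - 1159*1/4978 = -1427/(-1186) - 61/262 = -1427*(-1/1186) - 61/262 = 1427/1186 - 61/262 = 75382/77683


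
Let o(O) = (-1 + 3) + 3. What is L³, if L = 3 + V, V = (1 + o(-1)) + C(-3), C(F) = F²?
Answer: 5832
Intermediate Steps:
o(O) = 5 (o(O) = 2 + 3 = 5)
V = 15 (V = (1 + 5) + (-3)² = 6 + 9 = 15)
L = 18 (L = 3 + 15 = 18)
L³ = 18³ = 5832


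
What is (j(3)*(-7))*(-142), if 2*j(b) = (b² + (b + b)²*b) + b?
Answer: 59640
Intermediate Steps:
j(b) = b/2 + b²/2 + 2*b³ (j(b) = ((b² + (b + b)²*b) + b)/2 = ((b² + (2*b)²*b) + b)/2 = ((b² + (4*b²)*b) + b)/2 = ((b² + 4*b³) + b)/2 = (b + b² + 4*b³)/2 = b/2 + b²/2 + 2*b³)
(j(3)*(-7))*(-142) = (((½)*3*(1 + 3 + 4*3²))*(-7))*(-142) = (((½)*3*(1 + 3 + 4*9))*(-7))*(-142) = (((½)*3*(1 + 3 + 36))*(-7))*(-142) = (((½)*3*40)*(-7))*(-142) = (60*(-7))*(-142) = -420*(-142) = 59640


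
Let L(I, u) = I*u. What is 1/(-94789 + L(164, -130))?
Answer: -1/116109 ≈ -8.6126e-6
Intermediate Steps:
1/(-94789 + L(164, -130)) = 1/(-94789 + 164*(-130)) = 1/(-94789 - 21320) = 1/(-116109) = -1/116109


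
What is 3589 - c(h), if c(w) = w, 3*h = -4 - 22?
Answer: 10793/3 ≈ 3597.7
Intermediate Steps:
h = -26/3 (h = (-4 - 22)/3 = (1/3)*(-26) = -26/3 ≈ -8.6667)
3589 - c(h) = 3589 - 1*(-26/3) = 3589 + 26/3 = 10793/3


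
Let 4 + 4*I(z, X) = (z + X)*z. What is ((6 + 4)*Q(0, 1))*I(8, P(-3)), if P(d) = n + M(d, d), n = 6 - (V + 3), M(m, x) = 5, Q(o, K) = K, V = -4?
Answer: 390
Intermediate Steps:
n = 7 (n = 6 - (-4 + 3) = 6 - 1*(-1) = 6 + 1 = 7)
P(d) = 12 (P(d) = 7 + 5 = 12)
I(z, X) = -1 + z*(X + z)/4 (I(z, X) = -1 + ((z + X)*z)/4 = -1 + ((X + z)*z)/4 = -1 + (z*(X + z))/4 = -1 + z*(X + z)/4)
((6 + 4)*Q(0, 1))*I(8, P(-3)) = ((6 + 4)*1)*(-1 + (¼)*8² + (¼)*12*8) = (10*1)*(-1 + (¼)*64 + 24) = 10*(-1 + 16 + 24) = 10*39 = 390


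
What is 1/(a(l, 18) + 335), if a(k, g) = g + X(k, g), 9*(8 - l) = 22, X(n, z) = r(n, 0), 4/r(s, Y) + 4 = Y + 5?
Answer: 1/357 ≈ 0.0028011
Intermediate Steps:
r(s, Y) = 4/(1 + Y) (r(s, Y) = 4/(-4 + (Y + 5)) = 4/(-4 + (5 + Y)) = 4/(1 + Y))
X(n, z) = 4 (X(n, z) = 4/(1 + 0) = 4/1 = 4*1 = 4)
l = 50/9 (l = 8 - ⅑*22 = 8 - 22/9 = 50/9 ≈ 5.5556)
a(k, g) = 4 + g (a(k, g) = g + 4 = 4 + g)
1/(a(l, 18) + 335) = 1/((4 + 18) + 335) = 1/(22 + 335) = 1/357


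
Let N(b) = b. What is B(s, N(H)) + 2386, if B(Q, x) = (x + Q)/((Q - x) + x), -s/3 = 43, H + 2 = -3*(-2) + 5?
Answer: 102638/43 ≈ 2386.9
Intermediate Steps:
H = 9 (H = -2 + (-3*(-2) + 5) = -2 + (6 + 5) = -2 + 11 = 9)
s = -129 (s = -3*43 = -129)
B(Q, x) = (Q + x)/Q
B(s, N(H)) + 2386 = (-129 + 9)/(-129) + 2386 = -1/129*(-120) + 2386 = 40/43 + 2386 = 102638/43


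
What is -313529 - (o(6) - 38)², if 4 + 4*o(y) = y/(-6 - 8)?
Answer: -247005761/784 ≈ -3.1506e+5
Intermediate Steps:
o(y) = -1 - y/56 (o(y) = -1 + (y/(-6 - 8))/4 = -1 + (y/(-14))/4 = -1 + (y*(-1/14))/4 = -1 + (-y/14)/4 = -1 - y/56)
-313529 - (o(6) - 38)² = -313529 - ((-1 - 1/56*6) - 38)² = -313529 - ((-1 - 3/28) - 38)² = -313529 - (-31/28 - 38)² = -313529 - (-1095/28)² = -313529 - 1*1199025/784 = -313529 - 1199025/784 = -247005761/784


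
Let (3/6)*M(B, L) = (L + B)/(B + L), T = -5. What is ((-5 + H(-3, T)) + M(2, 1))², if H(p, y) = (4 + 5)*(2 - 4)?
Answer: 441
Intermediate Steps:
M(B, L) = 2 (M(B, L) = 2*((L + B)/(B + L)) = 2*((B + L)/(B + L)) = 2*1 = 2)
H(p, y) = -18 (H(p, y) = 9*(-2) = -18)
((-5 + H(-3, T)) + M(2, 1))² = ((-5 - 18) + 2)² = (-23 + 2)² = (-21)² = 441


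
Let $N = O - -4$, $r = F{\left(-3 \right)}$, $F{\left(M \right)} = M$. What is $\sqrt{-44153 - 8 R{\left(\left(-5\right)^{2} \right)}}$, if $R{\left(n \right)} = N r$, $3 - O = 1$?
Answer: $i \sqrt{44009} \approx 209.78 i$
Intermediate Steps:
$O = 2$ ($O = 3 - 1 = 2$)
$r = -3$
$N = 6$ ($N = 2 - -4 = 2 + 4 = 6$)
$R{\left(n \right)} = -18$ ($R{\left(n \right)} = 6 \left(-3\right) = -18$)
$\sqrt{-44153 - 8 R{\left(\left(-5\right)^{2} \right)}} = \sqrt{-44153 - -144} = \sqrt{-44153 + 144} = \sqrt{-44009} = i \sqrt{44009}$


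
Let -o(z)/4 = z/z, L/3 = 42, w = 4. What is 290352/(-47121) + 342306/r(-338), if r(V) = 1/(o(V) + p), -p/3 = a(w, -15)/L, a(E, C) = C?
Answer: -137103986209/109949 ≈ -1.2470e+6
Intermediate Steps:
L = 126 (L = 3*42 = 126)
o(z) = -4 (o(z) = -4*z/z = -4*1 = -4)
p = 5/14 (p = -(-45)/126 = -3*(-5/42) = 5/14 ≈ 0.35714)
r(V) = -14/51 (r(V) = 1/(-4 + 5/14) = 1/(-51/14) = -14/51)
290352/(-47121) + 342306/r(-338) = 290352/(-47121) + 342306/(-14/51) = 290352*(-1/47121) + 342306*(-51/14) = -96784/15707 - 8728803/7 = -137103986209/109949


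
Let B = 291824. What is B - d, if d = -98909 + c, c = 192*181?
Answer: 355981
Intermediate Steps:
c = 34752
d = -64157 (d = -98909 + 34752 = -64157)
B - d = 291824 - 1*(-64157) = 291824 + 64157 = 355981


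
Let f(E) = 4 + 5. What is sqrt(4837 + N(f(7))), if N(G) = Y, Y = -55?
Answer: sqrt(4782) ≈ 69.152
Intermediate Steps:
f(E) = 9
N(G) = -55
sqrt(4837 + N(f(7))) = sqrt(4837 - 55) = sqrt(4782)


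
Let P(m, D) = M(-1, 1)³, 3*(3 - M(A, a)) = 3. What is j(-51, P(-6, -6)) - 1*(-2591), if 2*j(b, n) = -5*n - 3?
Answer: 5139/2 ≈ 2569.5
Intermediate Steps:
M(A, a) = 2 (M(A, a) = 3 - ⅓*3 = 3 - 1 = 2)
P(m, D) = 8 (P(m, D) = 2³ = 8)
j(b, n) = -3/2 - 5*n/2 (j(b, n) = (-5*n - 3)/2 = (-3 - 5*n)/2 = -3/2 - 5*n/2)
j(-51, P(-6, -6)) - 1*(-2591) = (-3/2 - 5/2*8) - 1*(-2591) = (-3/2 - 20) + 2591 = -43/2 + 2591 = 5139/2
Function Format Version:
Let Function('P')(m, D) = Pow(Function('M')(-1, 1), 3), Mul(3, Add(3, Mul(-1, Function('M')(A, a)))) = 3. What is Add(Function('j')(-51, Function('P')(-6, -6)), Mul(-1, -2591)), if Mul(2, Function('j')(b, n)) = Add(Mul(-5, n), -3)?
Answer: Rational(5139, 2) ≈ 2569.5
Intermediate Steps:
Function('M')(A, a) = 2 (Function('M')(A, a) = Add(3, Mul(Rational(-1, 3), 3)) = Add(3, -1) = 2)
Function('P')(m, D) = 8 (Function('P')(m, D) = Pow(2, 3) = 8)
Function('j')(b, n) = Add(Rational(-3, 2), Mul(Rational(-5, 2), n)) (Function('j')(b, n) = Mul(Rational(1, 2), Add(Mul(-5, n), -3)) = Mul(Rational(1, 2), Add(-3, Mul(-5, n))) = Add(Rational(-3, 2), Mul(Rational(-5, 2), n)))
Add(Function('j')(-51, Function('P')(-6, -6)), Mul(-1, -2591)) = Add(Add(Rational(-3, 2), Mul(Rational(-5, 2), 8)), Mul(-1, -2591)) = Add(Add(Rational(-3, 2), -20), 2591) = Add(Rational(-43, 2), 2591) = Rational(5139, 2)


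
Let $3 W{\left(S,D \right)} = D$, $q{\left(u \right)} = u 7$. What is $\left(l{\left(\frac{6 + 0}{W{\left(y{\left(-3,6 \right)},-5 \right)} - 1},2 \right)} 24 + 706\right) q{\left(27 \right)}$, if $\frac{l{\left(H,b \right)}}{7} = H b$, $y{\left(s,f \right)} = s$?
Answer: $-9450$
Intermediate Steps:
$q{\left(u \right)} = 7 u$
$W{\left(S,D \right)} = \frac{D}{3}$
$l{\left(H,b \right)} = 7 H b$
$\left(l{\left(\frac{6 + 0}{W{\left(y{\left(-3,6 \right)},-5 \right)} - 1},2 \right)} 24 + 706\right) q{\left(27 \right)} = \left(7 \frac{6 + 0}{\frac{1}{3} \left(-5\right) - 1} \cdot 2 \cdot 24 + 706\right) 7 \cdot 27 = \left(7 \frac{6}{- \frac{5}{3} - 1} \cdot 2 \cdot 24 + 706\right) 189 = \left(7 \frac{6}{- \frac{8}{3}} \cdot 2 \cdot 24 + 706\right) 189 = \left(7 \cdot 6 \left(- \frac{3}{8}\right) 2 \cdot 24 + 706\right) 189 = \left(7 \left(- \frac{9}{4}\right) 2 \cdot 24 + 706\right) 189 = \left(\left(- \frac{63}{2}\right) 24 + 706\right) 189 = \left(-756 + 706\right) 189 = \left(-50\right) 189 = -9450$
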